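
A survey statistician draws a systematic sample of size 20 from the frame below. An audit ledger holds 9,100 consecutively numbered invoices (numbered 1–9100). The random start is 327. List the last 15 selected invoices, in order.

2602, 3057, 3512, 3967, 4422, 4877, 5332, 5787, 6242, 6697, 7152, 7607, 8062, 8517, 8972

k = N/n = 9100/20 = 455
6th selection = 327 + 5×455 = 2602
7th: 2602 + 455 = 3057
8th: 3057 + 455 = 3512
9th: 3512 + 455 = 3967
10th: 3967 + 455 = 4422
11th: 4422 + 455 = 4877
12th: 4877 + 455 = 5332
13th: 5332 + 455 = 5787
14th: 5787 + 455 = 6242
15th: 6242 + 455 = 6697
16th: 6697 + 455 = 7152
17th: 7152 + 455 = 7607
18th: 7607 + 455 = 8062
19th: 8062 + 455 = 8517
20th: 8517 + 455 = 8972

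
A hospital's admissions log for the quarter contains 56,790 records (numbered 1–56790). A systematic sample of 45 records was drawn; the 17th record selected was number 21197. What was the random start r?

1005

k = 56790/45 = 1262
r = 21197 − (17−1)×1262 = 21197 − 20192 = 1005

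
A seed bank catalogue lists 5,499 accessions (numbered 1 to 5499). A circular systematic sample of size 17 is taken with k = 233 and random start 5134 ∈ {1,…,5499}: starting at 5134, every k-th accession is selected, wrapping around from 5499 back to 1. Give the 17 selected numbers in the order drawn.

5134, 5367, 101, 334, 567, 800, 1033, 1266, 1499, 1732, 1965, 2198, 2431, 2664, 2897, 3130, 3363

Selection 1: 5134
Selection 2: 5134 + 233 = 5367
Selection 3: 5367 + 233 = 5600 → 5600 − 5499 = 101
Selection 4: 101 + 233 = 334
Selection 5: 334 + 233 = 567
Selection 6: 567 + 233 = 800
Selection 7: 800 + 233 = 1033
Selection 8: 1033 + 233 = 1266
Selection 9: 1266 + 233 = 1499
Selection 10: 1499 + 233 = 1732
Selection 11: 1732 + 233 = 1965
Selection 12: 1965 + 233 = 2198
Selection 13: 2198 + 233 = 2431
Selection 14: 2431 + 233 = 2664
Selection 15: 2664 + 233 = 2897
Selection 16: 2897 + 233 = 3130
Selection 17: 3130 + 233 = 3363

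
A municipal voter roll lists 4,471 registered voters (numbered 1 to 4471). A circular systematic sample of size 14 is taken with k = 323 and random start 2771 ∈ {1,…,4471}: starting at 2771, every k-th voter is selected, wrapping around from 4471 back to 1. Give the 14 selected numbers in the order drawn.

Selection 1: 2771
Selection 2: 2771 + 323 = 3094
Selection 3: 3094 + 323 = 3417
Selection 4: 3417 + 323 = 3740
Selection 5: 3740 + 323 = 4063
Selection 6: 4063 + 323 = 4386
Selection 7: 4386 + 323 = 4709 → 4709 − 4471 = 238
Selection 8: 238 + 323 = 561
Selection 9: 561 + 323 = 884
Selection 10: 884 + 323 = 1207
Selection 11: 1207 + 323 = 1530
Selection 12: 1530 + 323 = 1853
Selection 13: 1853 + 323 = 2176
Selection 14: 2176 + 323 = 2499

2771, 3094, 3417, 3740, 4063, 4386, 238, 561, 884, 1207, 1530, 1853, 2176, 2499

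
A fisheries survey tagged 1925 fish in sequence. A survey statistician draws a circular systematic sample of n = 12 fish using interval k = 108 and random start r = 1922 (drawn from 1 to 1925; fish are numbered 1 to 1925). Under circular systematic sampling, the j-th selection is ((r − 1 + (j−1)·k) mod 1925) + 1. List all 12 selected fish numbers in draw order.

1922, 105, 213, 321, 429, 537, 645, 753, 861, 969, 1077, 1185

Selection 1: 1922
Selection 2: 1922 + 108 = 2030 → 2030 − 1925 = 105
Selection 3: 105 + 108 = 213
Selection 4: 213 + 108 = 321
Selection 5: 321 + 108 = 429
Selection 6: 429 + 108 = 537
Selection 7: 537 + 108 = 645
Selection 8: 645 + 108 = 753
Selection 9: 753 + 108 = 861
Selection 10: 861 + 108 = 969
Selection 11: 969 + 108 = 1077
Selection 12: 1077 + 108 = 1185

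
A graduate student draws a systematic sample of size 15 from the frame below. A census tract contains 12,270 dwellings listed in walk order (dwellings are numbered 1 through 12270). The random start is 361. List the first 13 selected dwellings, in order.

361, 1179, 1997, 2815, 3633, 4451, 5269, 6087, 6905, 7723, 8541, 9359, 10177

k = N/n = 12270/15 = 818
dwelling 1: 361
dwelling 2: 361 + 818 = 1179
dwelling 3: 1179 + 818 = 1997
dwelling 4: 1997 + 818 = 2815
dwelling 5: 2815 + 818 = 3633
dwelling 6: 3633 + 818 = 4451
dwelling 7: 4451 + 818 = 5269
dwelling 8: 5269 + 818 = 6087
dwelling 9: 6087 + 818 = 6905
dwelling 10: 6905 + 818 = 7723
dwelling 11: 7723 + 818 = 8541
dwelling 12: 8541 + 818 = 9359
dwelling 13: 9359 + 818 = 10177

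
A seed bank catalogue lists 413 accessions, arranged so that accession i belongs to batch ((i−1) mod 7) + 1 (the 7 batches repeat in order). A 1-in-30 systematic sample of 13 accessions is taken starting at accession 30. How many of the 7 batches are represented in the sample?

Consecutive selections differ by k = 30, so their batch numbers differ by 30 mod 7 = 2.
gcd(30, 7) = 1, so the sample visits 7/1 = 7 distinct residues mod 7.
Start 30 is batch 2; the batches hit are 1, 2, 3, 4, 5, 6, 7.

7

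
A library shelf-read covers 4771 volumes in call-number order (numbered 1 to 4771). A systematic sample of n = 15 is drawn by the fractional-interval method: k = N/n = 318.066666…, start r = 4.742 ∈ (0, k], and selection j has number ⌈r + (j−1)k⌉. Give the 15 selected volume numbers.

j=1: r + 0k = 4.742 → ⌈·⌉ = 5
j=2: r + 1k = 322.808666… → ⌈·⌉ = 323
j=3: r + 2k = 640.875333… → ⌈·⌉ = 641
j=4: r + 3k = 958.942 → ⌈·⌉ = 959
j=5: r + 4k = 1277.008666… → ⌈·⌉ = 1278
j=6: r + 5k = 1595.075333… → ⌈·⌉ = 1596
j=7: r + 6k = 1913.142 → ⌈·⌉ = 1914
j=8: r + 7k = 2231.208666… → ⌈·⌉ = 2232
j=9: r + 8k = 2549.275333… → ⌈·⌉ = 2550
j=10: r + 9k = 2867.342 → ⌈·⌉ = 2868
j=11: r + 10k = 3185.408666… → ⌈·⌉ = 3186
j=12: r + 11k = 3503.475333… → ⌈·⌉ = 3504
j=13: r + 12k = 3821.542 → ⌈·⌉ = 3822
j=14: r + 13k = 4139.608666… → ⌈·⌉ = 4140
j=15: r + 14k = 4457.675333… → ⌈·⌉ = 4458

5, 323, 641, 959, 1278, 1596, 1914, 2232, 2550, 2868, 3186, 3504, 3822, 4140, 4458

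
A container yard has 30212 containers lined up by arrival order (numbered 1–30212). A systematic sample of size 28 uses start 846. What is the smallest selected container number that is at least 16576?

17031

k = 30212/28 = 1079
Steps past start: ⌈(16576 − 846)/1079⌉ = ⌈15730/1079⌉ = 15
Selected container: 846 + 15×1079 = 17031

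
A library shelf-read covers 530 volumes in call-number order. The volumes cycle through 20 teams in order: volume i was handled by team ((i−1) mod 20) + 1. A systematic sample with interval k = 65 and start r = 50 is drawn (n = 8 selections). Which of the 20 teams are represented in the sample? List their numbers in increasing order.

Consecutive selections differ by k = 65, so their team numbers differ by 65 mod 20 = 5.
gcd(65, 20) = 5, so the sample visits 20/5 = 4 distinct residues mod 20.
Start 50 is team 10; the teams hit are 5, 10, 15, 20.

5, 10, 15, 20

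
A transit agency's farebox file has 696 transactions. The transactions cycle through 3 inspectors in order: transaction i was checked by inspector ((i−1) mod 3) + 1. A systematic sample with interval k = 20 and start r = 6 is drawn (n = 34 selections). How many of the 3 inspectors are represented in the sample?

3

Consecutive selections differ by k = 20, so their inspector numbers differ by 20 mod 3 = 2.
gcd(20, 3) = 1, so the sample visits 3/1 = 3 distinct residues mod 3.
Start 6 is inspector 3; the inspectors hit are 1, 2, 3.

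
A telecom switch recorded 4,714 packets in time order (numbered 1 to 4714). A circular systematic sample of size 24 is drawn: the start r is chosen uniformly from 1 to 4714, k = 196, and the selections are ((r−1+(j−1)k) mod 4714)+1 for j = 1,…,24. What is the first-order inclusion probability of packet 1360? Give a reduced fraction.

For each position j, as r ranges over 1…4714 the j-th selection hits every packet exactly once, so packet 1360 is selected for exactly 24 of the 4714 starts.
Inclusion probability = 24/4714 = 12/2357.

12/2357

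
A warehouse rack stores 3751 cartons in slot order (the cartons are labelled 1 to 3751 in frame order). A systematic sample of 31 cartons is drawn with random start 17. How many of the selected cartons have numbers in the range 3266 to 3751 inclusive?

4

k = 3751/31 = 121
First selection ≥ 3266: 17 + ⌈(3266−17)/121⌉·121 = 17 + 27×121 = 3284
Last selection ≤ 3751: 17 + ⌊(3751−17)/121⌋·121 = 17 + 30×121 = 3647
Count = 30 − 27 + 1 = 4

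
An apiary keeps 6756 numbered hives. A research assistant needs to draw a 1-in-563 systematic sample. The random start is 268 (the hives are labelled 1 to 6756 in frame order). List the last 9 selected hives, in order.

4th selection = 268 + 3×563 = 1957
5th: 1957 + 563 = 2520
6th: 2520 + 563 = 3083
7th: 3083 + 563 = 3646
8th: 3646 + 563 = 4209
9th: 4209 + 563 = 4772
10th: 4772 + 563 = 5335
11th: 5335 + 563 = 5898
12th: 5898 + 563 = 6461

1957, 2520, 3083, 3646, 4209, 4772, 5335, 5898, 6461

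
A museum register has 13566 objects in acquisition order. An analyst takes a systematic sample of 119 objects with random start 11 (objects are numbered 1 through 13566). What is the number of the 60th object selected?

k = 13566/119 = 114
60th selection = r + (60−1)·k = 11 + 59×114 = 11 + 6726 = 6737

6737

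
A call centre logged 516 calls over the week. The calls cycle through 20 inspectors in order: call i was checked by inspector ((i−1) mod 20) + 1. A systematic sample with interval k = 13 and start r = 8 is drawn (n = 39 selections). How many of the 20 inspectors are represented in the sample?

Consecutive selections differ by k = 13, so their inspector numbers differ by 13 mod 20 = 13.
gcd(13, 20) = 1, so the sample visits 20/1 = 20 distinct residues mod 20.
Start 8 is inspector 8; the inspectors hit are 1, 2, 3, 4, 5, 6, 7, 8, 9, 10, 11, 12, 13, 14, 15, 16, 17, 18, 19, 20.

20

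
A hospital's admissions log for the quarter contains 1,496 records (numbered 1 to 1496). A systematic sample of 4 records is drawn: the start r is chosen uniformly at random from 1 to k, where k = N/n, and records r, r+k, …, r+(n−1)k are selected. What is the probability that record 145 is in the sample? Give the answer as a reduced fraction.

1/374

k = 1496/4 = 374.
Record 145 is selected iff r ≡ 145 (mod 374); exactly one such r in {1,…,374}.
Inclusion probability = 1/374.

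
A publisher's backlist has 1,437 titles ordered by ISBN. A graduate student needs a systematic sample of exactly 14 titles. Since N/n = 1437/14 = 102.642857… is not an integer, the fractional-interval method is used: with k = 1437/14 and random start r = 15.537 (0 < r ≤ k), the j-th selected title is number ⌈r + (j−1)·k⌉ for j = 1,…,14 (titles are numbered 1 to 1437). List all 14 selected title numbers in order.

j=1: r + 0k = 15.537 → ⌈·⌉ = 16
j=2: r + 1k = 118.179857… → ⌈·⌉ = 119
j=3: r + 2k = 220.822714… → ⌈·⌉ = 221
j=4: r + 3k = 323.465571… → ⌈·⌉ = 324
j=5: r + 4k = 426.108428… → ⌈·⌉ = 427
j=6: r + 5k = 528.751285… → ⌈·⌉ = 529
j=7: r + 6k = 631.394142… → ⌈·⌉ = 632
j=8: r + 7k = 734.037 → ⌈·⌉ = 735
j=9: r + 8k = 836.679857… → ⌈·⌉ = 837
j=10: r + 9k = 939.322714… → ⌈·⌉ = 940
j=11: r + 10k = 1041.965571… → ⌈·⌉ = 1042
j=12: r + 11k = 1144.608428… → ⌈·⌉ = 1145
j=13: r + 12k = 1247.251285… → ⌈·⌉ = 1248
j=14: r + 13k = 1349.894142… → ⌈·⌉ = 1350

16, 119, 221, 324, 427, 529, 632, 735, 837, 940, 1042, 1145, 1248, 1350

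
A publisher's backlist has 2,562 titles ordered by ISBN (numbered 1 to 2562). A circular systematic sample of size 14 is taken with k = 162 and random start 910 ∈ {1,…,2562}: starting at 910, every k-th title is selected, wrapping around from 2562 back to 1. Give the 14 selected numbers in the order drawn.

Selection 1: 910
Selection 2: 910 + 162 = 1072
Selection 3: 1072 + 162 = 1234
Selection 4: 1234 + 162 = 1396
Selection 5: 1396 + 162 = 1558
Selection 6: 1558 + 162 = 1720
Selection 7: 1720 + 162 = 1882
Selection 8: 1882 + 162 = 2044
Selection 9: 2044 + 162 = 2206
Selection 10: 2206 + 162 = 2368
Selection 11: 2368 + 162 = 2530
Selection 12: 2530 + 162 = 2692 → 2692 − 2562 = 130
Selection 13: 130 + 162 = 292
Selection 14: 292 + 162 = 454

910, 1072, 1234, 1396, 1558, 1720, 1882, 2044, 2206, 2368, 2530, 130, 292, 454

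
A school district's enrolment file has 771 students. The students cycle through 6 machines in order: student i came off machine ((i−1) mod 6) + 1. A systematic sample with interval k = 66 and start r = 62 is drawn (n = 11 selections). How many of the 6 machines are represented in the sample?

Consecutive selections differ by k = 66, so their machine numbers differ by 66 mod 6 = 0.
gcd(66, 6) = 6, so the sample visits 6/6 = 1 distinct residues mod 6.
Start 62 is machine 2; the machines hit are 2.

1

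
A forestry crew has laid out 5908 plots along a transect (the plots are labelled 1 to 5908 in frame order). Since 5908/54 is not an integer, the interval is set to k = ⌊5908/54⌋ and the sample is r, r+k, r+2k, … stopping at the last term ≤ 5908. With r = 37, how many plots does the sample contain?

54

k = ⌊5908/54⌋ = 109
Achieved size = ⌊(5908 − 37)/109⌋ + 1 = ⌊5871/109⌋ + 1 = 53 + 1 = 54
(last selection: 37 + 53×109 = 5814 ≤ 5908; next would be 5923 > 5908)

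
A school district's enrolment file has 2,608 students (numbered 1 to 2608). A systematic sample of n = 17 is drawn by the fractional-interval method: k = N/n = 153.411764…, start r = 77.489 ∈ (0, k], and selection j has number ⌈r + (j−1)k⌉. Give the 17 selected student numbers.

j=1: r + 0k = 77.489 → ⌈·⌉ = 78
j=2: r + 1k = 230.900764… → ⌈·⌉ = 231
j=3: r + 2k = 384.312529… → ⌈·⌉ = 385
j=4: r + 3k = 537.724294… → ⌈·⌉ = 538
j=5: r + 4k = 691.136058… → ⌈·⌉ = 692
j=6: r + 5k = 844.547823… → ⌈·⌉ = 845
j=7: r + 6k = 997.959588… → ⌈·⌉ = 998
j=8: r + 7k = 1151.371352… → ⌈·⌉ = 1152
j=9: r + 8k = 1304.783117… → ⌈·⌉ = 1305
j=10: r + 9k = 1458.194882… → ⌈·⌉ = 1459
j=11: r + 10k = 1611.606647… → ⌈·⌉ = 1612
j=12: r + 11k = 1765.018411… → ⌈·⌉ = 1766
j=13: r + 12k = 1918.430176… → ⌈·⌉ = 1919
j=14: r + 13k = 2071.841941… → ⌈·⌉ = 2072
j=15: r + 14k = 2225.253705… → ⌈·⌉ = 2226
j=16: r + 15k = 2378.665470… → ⌈·⌉ = 2379
j=17: r + 16k = 2532.077235… → ⌈·⌉ = 2533

78, 231, 385, 538, 692, 845, 998, 1152, 1305, 1459, 1612, 1766, 1919, 2072, 2226, 2379, 2533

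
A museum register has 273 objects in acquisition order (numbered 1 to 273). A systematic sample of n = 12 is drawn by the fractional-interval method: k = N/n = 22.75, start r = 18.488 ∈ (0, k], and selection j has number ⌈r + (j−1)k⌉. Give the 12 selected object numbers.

j=1: r + 0k = 18.488 → ⌈·⌉ = 19
j=2: r + 1k = 41.238 → ⌈·⌉ = 42
j=3: r + 2k = 63.988 → ⌈·⌉ = 64
j=4: r + 3k = 86.738 → ⌈·⌉ = 87
j=5: r + 4k = 109.488 → ⌈·⌉ = 110
j=6: r + 5k = 132.238 → ⌈·⌉ = 133
j=7: r + 6k = 154.988 → ⌈·⌉ = 155
j=8: r + 7k = 177.738 → ⌈·⌉ = 178
j=9: r + 8k = 200.488 → ⌈·⌉ = 201
j=10: r + 9k = 223.238 → ⌈·⌉ = 224
j=11: r + 10k = 245.988 → ⌈·⌉ = 246
j=12: r + 11k = 268.738 → ⌈·⌉ = 269

19, 42, 64, 87, 110, 133, 155, 178, 201, 224, 246, 269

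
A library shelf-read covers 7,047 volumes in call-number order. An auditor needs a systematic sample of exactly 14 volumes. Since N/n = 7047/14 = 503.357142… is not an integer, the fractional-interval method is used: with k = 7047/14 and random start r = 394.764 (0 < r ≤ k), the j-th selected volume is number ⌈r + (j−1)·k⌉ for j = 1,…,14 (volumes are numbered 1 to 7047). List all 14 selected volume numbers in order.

395, 899, 1402, 1905, 2409, 2912, 3415, 3919, 4422, 4925, 5429, 5932, 6436, 6939

j=1: r + 0k = 394.764 → ⌈·⌉ = 395
j=2: r + 1k = 898.121142… → ⌈·⌉ = 899
j=3: r + 2k = 1401.478285… → ⌈·⌉ = 1402
j=4: r + 3k = 1904.835428… → ⌈·⌉ = 1905
j=5: r + 4k = 2408.192571… → ⌈·⌉ = 2409
j=6: r + 5k = 2911.549714… → ⌈·⌉ = 2912
j=7: r + 6k = 3414.906857… → ⌈·⌉ = 3415
j=8: r + 7k = 3918.264 → ⌈·⌉ = 3919
j=9: r + 8k = 4421.621142… → ⌈·⌉ = 4422
j=10: r + 9k = 4924.978285… → ⌈·⌉ = 4925
j=11: r + 10k = 5428.335428… → ⌈·⌉ = 5429
j=12: r + 11k = 5931.692571… → ⌈·⌉ = 5932
j=13: r + 12k = 6435.049714… → ⌈·⌉ = 6436
j=14: r + 13k = 6938.406857… → ⌈·⌉ = 6939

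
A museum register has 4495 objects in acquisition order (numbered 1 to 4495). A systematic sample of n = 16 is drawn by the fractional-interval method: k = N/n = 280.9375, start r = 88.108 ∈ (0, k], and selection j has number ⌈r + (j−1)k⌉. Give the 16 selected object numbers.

j=1: r + 0k = 88.108 → ⌈·⌉ = 89
j=2: r + 1k = 369.0455 → ⌈·⌉ = 370
j=3: r + 2k = 649.983 → ⌈·⌉ = 650
j=4: r + 3k = 930.9205 → ⌈·⌉ = 931
j=5: r + 4k = 1211.858 → ⌈·⌉ = 1212
j=6: r + 5k = 1492.7955 → ⌈·⌉ = 1493
j=7: r + 6k = 1773.733 → ⌈·⌉ = 1774
j=8: r + 7k = 2054.6705 → ⌈·⌉ = 2055
j=9: r + 8k = 2335.608 → ⌈·⌉ = 2336
j=10: r + 9k = 2616.5455 → ⌈·⌉ = 2617
j=11: r + 10k = 2897.483 → ⌈·⌉ = 2898
j=12: r + 11k = 3178.4205 → ⌈·⌉ = 3179
j=13: r + 12k = 3459.358 → ⌈·⌉ = 3460
j=14: r + 13k = 3740.2955 → ⌈·⌉ = 3741
j=15: r + 14k = 4021.233 → ⌈·⌉ = 4022
j=16: r + 15k = 4302.1705 → ⌈·⌉ = 4303

89, 370, 650, 931, 1212, 1493, 1774, 2055, 2336, 2617, 2898, 3179, 3460, 3741, 4022, 4303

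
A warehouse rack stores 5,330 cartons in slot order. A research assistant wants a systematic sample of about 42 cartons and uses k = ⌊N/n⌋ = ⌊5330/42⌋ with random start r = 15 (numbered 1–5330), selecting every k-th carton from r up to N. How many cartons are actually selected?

43

k = ⌊5330/42⌋ = 126
Achieved size = ⌊(5330 − 15)/126⌋ + 1 = ⌊5315/126⌋ + 1 = 42 + 1 = 43
(last selection: 15 + 42×126 = 5307 ≤ 5330; next would be 5433 > 5330)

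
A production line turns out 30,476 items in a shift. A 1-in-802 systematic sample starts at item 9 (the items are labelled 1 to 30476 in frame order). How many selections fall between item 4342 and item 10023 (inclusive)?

7

k = 802
First selection ≥ 4342: 9 + ⌈(4342−9)/802⌉·802 = 9 + 6×802 = 4821
Last selection ≤ 10023: 9 + ⌊(10023−9)/802⌋·802 = 9 + 12×802 = 9633
Count = 12 − 6 + 1 = 7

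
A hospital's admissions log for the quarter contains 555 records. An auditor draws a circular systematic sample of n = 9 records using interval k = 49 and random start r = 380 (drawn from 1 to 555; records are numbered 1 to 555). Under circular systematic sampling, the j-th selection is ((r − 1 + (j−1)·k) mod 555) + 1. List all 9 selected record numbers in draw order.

Selection 1: 380
Selection 2: 380 + 49 = 429
Selection 3: 429 + 49 = 478
Selection 4: 478 + 49 = 527
Selection 5: 527 + 49 = 576 → 576 − 555 = 21
Selection 6: 21 + 49 = 70
Selection 7: 70 + 49 = 119
Selection 8: 119 + 49 = 168
Selection 9: 168 + 49 = 217

380, 429, 478, 527, 21, 70, 119, 168, 217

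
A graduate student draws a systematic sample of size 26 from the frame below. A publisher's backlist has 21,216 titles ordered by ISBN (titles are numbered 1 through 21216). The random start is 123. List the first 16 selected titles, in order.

123, 939, 1755, 2571, 3387, 4203, 5019, 5835, 6651, 7467, 8283, 9099, 9915, 10731, 11547, 12363

k = N/n = 21216/26 = 816
title 1: 123
title 2: 123 + 816 = 939
title 3: 939 + 816 = 1755
title 4: 1755 + 816 = 2571
title 5: 2571 + 816 = 3387
title 6: 3387 + 816 = 4203
title 7: 4203 + 816 = 5019
title 8: 5019 + 816 = 5835
title 9: 5835 + 816 = 6651
title 10: 6651 + 816 = 7467
title 11: 7467 + 816 = 8283
title 12: 8283 + 816 = 9099
title 13: 9099 + 816 = 9915
title 14: 9915 + 816 = 10731
title 15: 10731 + 816 = 11547
title 16: 11547 + 816 = 12363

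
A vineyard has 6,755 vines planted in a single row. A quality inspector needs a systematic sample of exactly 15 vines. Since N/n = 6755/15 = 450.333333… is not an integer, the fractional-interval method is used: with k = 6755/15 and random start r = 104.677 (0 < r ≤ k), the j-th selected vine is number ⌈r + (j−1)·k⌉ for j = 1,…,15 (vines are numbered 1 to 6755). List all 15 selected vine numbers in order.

105, 556, 1006, 1456, 1907, 2357, 2807, 3258, 3708, 4158, 4609, 5059, 5509, 5960, 6410

j=1: r + 0k = 104.677 → ⌈·⌉ = 105
j=2: r + 1k = 555.010333… → ⌈·⌉ = 556
j=3: r + 2k = 1005.343666… → ⌈·⌉ = 1006
j=4: r + 3k = 1455.677 → ⌈·⌉ = 1456
j=5: r + 4k = 1906.010333… → ⌈·⌉ = 1907
j=6: r + 5k = 2356.343666… → ⌈·⌉ = 2357
j=7: r + 6k = 2806.677 → ⌈·⌉ = 2807
j=8: r + 7k = 3257.010333… → ⌈·⌉ = 3258
j=9: r + 8k = 3707.343666… → ⌈·⌉ = 3708
j=10: r + 9k = 4157.677 → ⌈·⌉ = 4158
j=11: r + 10k = 4608.010333… → ⌈·⌉ = 4609
j=12: r + 11k = 5058.343666… → ⌈·⌉ = 5059
j=13: r + 12k = 5508.677 → ⌈·⌉ = 5509
j=14: r + 13k = 5959.010333… → ⌈·⌉ = 5960
j=15: r + 14k = 6409.343666… → ⌈·⌉ = 6410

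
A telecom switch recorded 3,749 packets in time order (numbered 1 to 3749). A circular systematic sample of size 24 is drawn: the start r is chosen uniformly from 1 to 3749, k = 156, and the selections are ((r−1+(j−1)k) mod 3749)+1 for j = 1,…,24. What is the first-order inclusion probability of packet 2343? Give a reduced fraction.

For each position j, as r ranges over 1…3749 the j-th selection hits every packet exactly once, so packet 2343 is selected for exactly 24 of the 3749 starts.
Inclusion probability = 24/3749.

24/3749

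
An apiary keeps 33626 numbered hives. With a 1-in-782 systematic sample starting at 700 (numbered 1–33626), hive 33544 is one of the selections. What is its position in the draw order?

k = 782
position = (33544 − 700)/782 + 1 = 32844/782 + 1 = 42 + 1 = 43

43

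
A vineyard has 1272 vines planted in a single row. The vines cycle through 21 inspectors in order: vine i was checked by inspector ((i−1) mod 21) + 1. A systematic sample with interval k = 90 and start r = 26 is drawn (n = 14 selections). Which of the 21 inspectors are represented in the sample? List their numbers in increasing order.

Consecutive selections differ by k = 90, so their inspector numbers differ by 90 mod 21 = 6.
gcd(90, 21) = 3, so the sample visits 21/3 = 7 distinct residues mod 21.
Start 26 is inspector 5; the inspectors hit are 2, 5, 8, 11, 14, 17, 20.

2, 5, 8, 11, 14, 17, 20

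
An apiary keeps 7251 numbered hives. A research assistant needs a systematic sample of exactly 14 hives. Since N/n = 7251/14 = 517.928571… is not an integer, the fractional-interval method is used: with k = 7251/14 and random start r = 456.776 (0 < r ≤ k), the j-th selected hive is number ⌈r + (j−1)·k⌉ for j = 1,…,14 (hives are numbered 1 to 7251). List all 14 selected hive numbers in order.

j=1: r + 0k = 456.776 → ⌈·⌉ = 457
j=2: r + 1k = 974.704571… → ⌈·⌉ = 975
j=3: r + 2k = 1492.633142… → ⌈·⌉ = 1493
j=4: r + 3k = 2010.561714… → ⌈·⌉ = 2011
j=5: r + 4k = 2528.490285… → ⌈·⌉ = 2529
j=6: r + 5k = 3046.418857… → ⌈·⌉ = 3047
j=7: r + 6k = 3564.347428… → ⌈·⌉ = 3565
j=8: r + 7k = 4082.276 → ⌈·⌉ = 4083
j=9: r + 8k = 4600.204571… → ⌈·⌉ = 4601
j=10: r + 9k = 5118.133142… → ⌈·⌉ = 5119
j=11: r + 10k = 5636.061714… → ⌈·⌉ = 5637
j=12: r + 11k = 6153.990285… → ⌈·⌉ = 6154
j=13: r + 12k = 6671.918857… → ⌈·⌉ = 6672
j=14: r + 13k = 7189.847428… → ⌈·⌉ = 7190

457, 975, 1493, 2011, 2529, 3047, 3565, 4083, 4601, 5119, 5637, 6154, 6672, 7190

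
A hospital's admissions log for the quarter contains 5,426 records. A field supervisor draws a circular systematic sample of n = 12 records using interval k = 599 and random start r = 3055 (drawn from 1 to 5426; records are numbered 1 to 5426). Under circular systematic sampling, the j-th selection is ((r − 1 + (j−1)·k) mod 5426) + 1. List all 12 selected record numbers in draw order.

Selection 1: 3055
Selection 2: 3055 + 599 = 3654
Selection 3: 3654 + 599 = 4253
Selection 4: 4253 + 599 = 4852
Selection 5: 4852 + 599 = 5451 → 5451 − 5426 = 25
Selection 6: 25 + 599 = 624
Selection 7: 624 + 599 = 1223
Selection 8: 1223 + 599 = 1822
Selection 9: 1822 + 599 = 2421
Selection 10: 2421 + 599 = 3020
Selection 11: 3020 + 599 = 3619
Selection 12: 3619 + 599 = 4218

3055, 3654, 4253, 4852, 25, 624, 1223, 1822, 2421, 3020, 3619, 4218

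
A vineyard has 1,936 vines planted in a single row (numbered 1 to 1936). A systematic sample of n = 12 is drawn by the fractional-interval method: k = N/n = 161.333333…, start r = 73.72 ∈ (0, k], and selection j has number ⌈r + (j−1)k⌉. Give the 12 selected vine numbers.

j=1: r + 0k = 73.72 → ⌈·⌉ = 74
j=2: r + 1k = 235.053333… → ⌈·⌉ = 236
j=3: r + 2k = 396.386666… → ⌈·⌉ = 397
j=4: r + 3k = 557.72 → ⌈·⌉ = 558
j=5: r + 4k = 719.053333… → ⌈·⌉ = 720
j=6: r + 5k = 880.386666… → ⌈·⌉ = 881
j=7: r + 6k = 1041.72 → ⌈·⌉ = 1042
j=8: r + 7k = 1203.053333… → ⌈·⌉ = 1204
j=9: r + 8k = 1364.386666… → ⌈·⌉ = 1365
j=10: r + 9k = 1525.72 → ⌈·⌉ = 1526
j=11: r + 10k = 1687.053333… → ⌈·⌉ = 1688
j=12: r + 11k = 1848.386666… → ⌈·⌉ = 1849

74, 236, 397, 558, 720, 881, 1042, 1204, 1365, 1526, 1688, 1849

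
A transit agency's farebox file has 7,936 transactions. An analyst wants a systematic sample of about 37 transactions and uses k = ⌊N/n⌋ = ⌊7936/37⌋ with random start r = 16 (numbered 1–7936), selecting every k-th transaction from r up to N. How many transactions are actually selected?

38

k = ⌊7936/37⌋ = 214
Achieved size = ⌊(7936 − 16)/214⌋ + 1 = ⌊7920/214⌋ + 1 = 37 + 1 = 38
(last selection: 16 + 37×214 = 7934 ≤ 7936; next would be 8148 > 7936)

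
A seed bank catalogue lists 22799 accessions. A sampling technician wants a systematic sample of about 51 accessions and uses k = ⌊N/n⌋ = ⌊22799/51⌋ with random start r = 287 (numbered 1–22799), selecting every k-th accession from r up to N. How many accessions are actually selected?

51

k = ⌊22799/51⌋ = 447
Achieved size = ⌊(22799 − 287)/447⌋ + 1 = ⌊22512/447⌋ + 1 = 50 + 1 = 51
(last selection: 287 + 50×447 = 22637 ≤ 22799; next would be 23084 > 22799)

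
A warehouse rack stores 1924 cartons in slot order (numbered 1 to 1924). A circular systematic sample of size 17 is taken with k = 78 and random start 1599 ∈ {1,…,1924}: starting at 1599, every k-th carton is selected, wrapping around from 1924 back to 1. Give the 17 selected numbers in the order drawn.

Selection 1: 1599
Selection 2: 1599 + 78 = 1677
Selection 3: 1677 + 78 = 1755
Selection 4: 1755 + 78 = 1833
Selection 5: 1833 + 78 = 1911
Selection 6: 1911 + 78 = 1989 → 1989 − 1924 = 65
Selection 7: 65 + 78 = 143
Selection 8: 143 + 78 = 221
Selection 9: 221 + 78 = 299
Selection 10: 299 + 78 = 377
Selection 11: 377 + 78 = 455
Selection 12: 455 + 78 = 533
Selection 13: 533 + 78 = 611
Selection 14: 611 + 78 = 689
Selection 15: 689 + 78 = 767
Selection 16: 767 + 78 = 845
Selection 17: 845 + 78 = 923

1599, 1677, 1755, 1833, 1911, 65, 143, 221, 299, 377, 455, 533, 611, 689, 767, 845, 923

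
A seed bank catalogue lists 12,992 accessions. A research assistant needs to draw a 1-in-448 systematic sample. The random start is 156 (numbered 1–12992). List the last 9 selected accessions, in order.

21st selection = 156 + 20×448 = 9116
22nd: 9116 + 448 = 9564
23rd: 9564 + 448 = 10012
24th: 10012 + 448 = 10460
25th: 10460 + 448 = 10908
26th: 10908 + 448 = 11356
27th: 11356 + 448 = 11804
28th: 11804 + 448 = 12252
29th: 12252 + 448 = 12700

9116, 9564, 10012, 10460, 10908, 11356, 11804, 12252, 12700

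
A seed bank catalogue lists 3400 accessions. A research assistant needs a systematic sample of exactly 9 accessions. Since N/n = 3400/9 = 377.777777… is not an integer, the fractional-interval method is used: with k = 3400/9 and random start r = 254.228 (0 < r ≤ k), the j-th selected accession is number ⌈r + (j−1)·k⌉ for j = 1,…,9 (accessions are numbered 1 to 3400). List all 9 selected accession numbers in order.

255, 633, 1010, 1388, 1766, 2144, 2521, 2899, 3277

j=1: r + 0k = 254.228 → ⌈·⌉ = 255
j=2: r + 1k = 632.005777… → ⌈·⌉ = 633
j=3: r + 2k = 1009.783555… → ⌈·⌉ = 1010
j=4: r + 3k = 1387.561333… → ⌈·⌉ = 1388
j=5: r + 4k = 1765.339111… → ⌈·⌉ = 1766
j=6: r + 5k = 2143.116888… → ⌈·⌉ = 2144
j=7: r + 6k = 2520.894666… → ⌈·⌉ = 2521
j=8: r + 7k = 2898.672444… → ⌈·⌉ = 2899
j=9: r + 8k = 3276.450222… → ⌈·⌉ = 3277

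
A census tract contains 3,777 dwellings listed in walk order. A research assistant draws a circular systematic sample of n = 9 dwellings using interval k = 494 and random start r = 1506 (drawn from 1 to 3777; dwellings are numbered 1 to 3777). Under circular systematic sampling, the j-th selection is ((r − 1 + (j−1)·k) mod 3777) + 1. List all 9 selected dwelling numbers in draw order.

1506, 2000, 2494, 2988, 3482, 199, 693, 1187, 1681

Selection 1: 1506
Selection 2: 1506 + 494 = 2000
Selection 3: 2000 + 494 = 2494
Selection 4: 2494 + 494 = 2988
Selection 5: 2988 + 494 = 3482
Selection 6: 3482 + 494 = 3976 → 3976 − 3777 = 199
Selection 7: 199 + 494 = 693
Selection 8: 693 + 494 = 1187
Selection 9: 1187 + 494 = 1681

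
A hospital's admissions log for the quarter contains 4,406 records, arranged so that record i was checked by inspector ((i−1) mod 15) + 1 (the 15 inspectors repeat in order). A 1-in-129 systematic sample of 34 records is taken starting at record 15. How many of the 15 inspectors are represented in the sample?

Consecutive selections differ by k = 129, so their inspector numbers differ by 129 mod 15 = 9.
gcd(129, 15) = 3, so the sample visits 15/3 = 5 distinct residues mod 15.
Start 15 is inspector 15; the inspectors hit are 3, 6, 9, 12, 15.

5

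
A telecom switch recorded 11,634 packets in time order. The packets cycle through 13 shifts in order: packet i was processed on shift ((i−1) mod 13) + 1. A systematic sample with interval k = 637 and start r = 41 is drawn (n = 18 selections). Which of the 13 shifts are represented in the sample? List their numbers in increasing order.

Consecutive selections differ by k = 637, so their shift numbers differ by 637 mod 13 = 0.
gcd(637, 13) = 13, so the sample visits 13/13 = 1 distinct residues mod 13.
Start 41 is shift 2; the shifts hit are 2.

2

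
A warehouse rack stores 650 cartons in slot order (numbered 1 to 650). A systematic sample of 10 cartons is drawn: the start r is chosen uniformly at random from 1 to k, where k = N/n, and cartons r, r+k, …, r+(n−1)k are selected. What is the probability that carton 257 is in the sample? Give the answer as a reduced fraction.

1/65

k = 650/10 = 65.
Carton 257 is selected iff r ≡ 257 (mod 65); exactly one such r in {1,…,65}.
Inclusion probability = 1/65.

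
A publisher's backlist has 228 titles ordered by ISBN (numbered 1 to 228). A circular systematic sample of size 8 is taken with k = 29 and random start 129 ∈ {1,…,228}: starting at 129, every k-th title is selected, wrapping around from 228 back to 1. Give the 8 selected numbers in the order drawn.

129, 158, 187, 216, 17, 46, 75, 104

Selection 1: 129
Selection 2: 129 + 29 = 158
Selection 3: 158 + 29 = 187
Selection 4: 187 + 29 = 216
Selection 5: 216 + 29 = 245 → 245 − 228 = 17
Selection 6: 17 + 29 = 46
Selection 7: 46 + 29 = 75
Selection 8: 75 + 29 = 104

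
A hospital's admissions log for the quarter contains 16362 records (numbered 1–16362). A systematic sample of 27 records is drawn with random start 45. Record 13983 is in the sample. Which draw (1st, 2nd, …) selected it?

k = 16362/27 = 606
position = (13983 − 45)/606 + 1 = 13938/606 + 1 = 23 + 1 = 24

24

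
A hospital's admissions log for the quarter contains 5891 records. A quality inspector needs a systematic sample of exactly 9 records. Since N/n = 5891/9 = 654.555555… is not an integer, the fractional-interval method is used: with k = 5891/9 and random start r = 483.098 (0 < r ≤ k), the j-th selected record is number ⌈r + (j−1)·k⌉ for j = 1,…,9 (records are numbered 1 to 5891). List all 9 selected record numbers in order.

484, 1138, 1793, 2447, 3102, 3756, 4411, 5065, 5720

j=1: r + 0k = 483.098 → ⌈·⌉ = 484
j=2: r + 1k = 1137.653555… → ⌈·⌉ = 1138
j=3: r + 2k = 1792.209111… → ⌈·⌉ = 1793
j=4: r + 3k = 2446.764666… → ⌈·⌉ = 2447
j=5: r + 4k = 3101.320222… → ⌈·⌉ = 3102
j=6: r + 5k = 3755.875777… → ⌈·⌉ = 3756
j=7: r + 6k = 4410.431333… → ⌈·⌉ = 4411
j=8: r + 7k = 5064.986888… → ⌈·⌉ = 5065
j=9: r + 8k = 5719.542444… → ⌈·⌉ = 5720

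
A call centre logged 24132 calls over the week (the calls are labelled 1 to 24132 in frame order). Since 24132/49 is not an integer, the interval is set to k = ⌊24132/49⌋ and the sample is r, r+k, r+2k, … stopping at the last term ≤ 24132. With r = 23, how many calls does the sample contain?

50

k = ⌊24132/49⌋ = 492
Achieved size = ⌊(24132 − 23)/492⌋ + 1 = ⌊24109/492⌋ + 1 = 49 + 1 = 50
(last selection: 23 + 49×492 = 24131 ≤ 24132; next would be 24623 > 24132)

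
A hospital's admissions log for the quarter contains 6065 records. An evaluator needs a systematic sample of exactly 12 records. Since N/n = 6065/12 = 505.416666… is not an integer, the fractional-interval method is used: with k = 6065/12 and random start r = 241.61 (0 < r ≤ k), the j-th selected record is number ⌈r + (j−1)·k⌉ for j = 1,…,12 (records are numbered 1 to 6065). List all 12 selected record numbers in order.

242, 748, 1253, 1758, 2264, 2769, 3275, 3780, 4285, 4791, 5296, 5802

j=1: r + 0k = 241.61 → ⌈·⌉ = 242
j=2: r + 1k = 747.026666… → ⌈·⌉ = 748
j=3: r + 2k = 1252.443333… → ⌈·⌉ = 1253
j=4: r + 3k = 1757.86 → ⌈·⌉ = 1758
j=5: r + 4k = 2263.276666… → ⌈·⌉ = 2264
j=6: r + 5k = 2768.693333… → ⌈·⌉ = 2769
j=7: r + 6k = 3274.11 → ⌈·⌉ = 3275
j=8: r + 7k = 3779.526666… → ⌈·⌉ = 3780
j=9: r + 8k = 4284.943333… → ⌈·⌉ = 4285
j=10: r + 9k = 4790.36 → ⌈·⌉ = 4791
j=11: r + 10k = 5295.776666… → ⌈·⌉ = 5296
j=12: r + 11k = 5801.193333… → ⌈·⌉ = 5802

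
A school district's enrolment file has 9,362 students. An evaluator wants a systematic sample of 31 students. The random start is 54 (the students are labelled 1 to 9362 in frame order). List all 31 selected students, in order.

k = N/n = 9362/31 = 302
student 1: 54
student 2: 54 + 302 = 356
student 3: 356 + 302 = 658
student 4: 658 + 302 = 960
student 5: 960 + 302 = 1262
student 6: 1262 + 302 = 1564
student 7: 1564 + 302 = 1866
student 8: 1866 + 302 = 2168
student 9: 2168 + 302 = 2470
student 10: 2470 + 302 = 2772
student 11: 2772 + 302 = 3074
student 12: 3074 + 302 = 3376
student 13: 3376 + 302 = 3678
student 14: 3678 + 302 = 3980
student 15: 3980 + 302 = 4282
student 16: 4282 + 302 = 4584
student 17: 4584 + 302 = 4886
student 18: 4886 + 302 = 5188
student 19: 5188 + 302 = 5490
student 20: 5490 + 302 = 5792
student 21: 5792 + 302 = 6094
student 22: 6094 + 302 = 6396
student 23: 6396 + 302 = 6698
student 24: 6698 + 302 = 7000
student 25: 7000 + 302 = 7302
student 26: 7302 + 302 = 7604
student 27: 7604 + 302 = 7906
student 28: 7906 + 302 = 8208
student 29: 8208 + 302 = 8510
student 30: 8510 + 302 = 8812
student 31: 8812 + 302 = 9114

54, 356, 658, 960, 1262, 1564, 1866, 2168, 2470, 2772, 3074, 3376, 3678, 3980, 4282, 4584, 4886, 5188, 5490, 5792, 6094, 6396, 6698, 7000, 7302, 7604, 7906, 8208, 8510, 8812, 9114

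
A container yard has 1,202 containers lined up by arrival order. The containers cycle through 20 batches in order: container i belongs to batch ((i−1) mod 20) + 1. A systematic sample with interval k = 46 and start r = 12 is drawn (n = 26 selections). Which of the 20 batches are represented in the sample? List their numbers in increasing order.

Consecutive selections differ by k = 46, so their batch numbers differ by 46 mod 20 = 6.
gcd(46, 20) = 2, so the sample visits 20/2 = 10 distinct residues mod 20.
Start 12 is batch 12; the batches hit are 2, 4, 6, 8, 10, 12, 14, 16, 18, 20.

2, 4, 6, 8, 10, 12, 14, 16, 18, 20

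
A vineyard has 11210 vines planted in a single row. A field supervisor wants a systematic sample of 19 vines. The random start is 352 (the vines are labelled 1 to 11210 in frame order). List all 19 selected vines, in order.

k = N/n = 11210/19 = 590
vine 1: 352
vine 2: 352 + 590 = 942
vine 3: 942 + 590 = 1532
vine 4: 1532 + 590 = 2122
vine 5: 2122 + 590 = 2712
vine 6: 2712 + 590 = 3302
vine 7: 3302 + 590 = 3892
vine 8: 3892 + 590 = 4482
vine 9: 4482 + 590 = 5072
vine 10: 5072 + 590 = 5662
vine 11: 5662 + 590 = 6252
vine 12: 6252 + 590 = 6842
vine 13: 6842 + 590 = 7432
vine 14: 7432 + 590 = 8022
vine 15: 8022 + 590 = 8612
vine 16: 8612 + 590 = 9202
vine 17: 9202 + 590 = 9792
vine 18: 9792 + 590 = 10382
vine 19: 10382 + 590 = 10972

352, 942, 1532, 2122, 2712, 3302, 3892, 4482, 5072, 5662, 6252, 6842, 7432, 8022, 8612, 9202, 9792, 10382, 10972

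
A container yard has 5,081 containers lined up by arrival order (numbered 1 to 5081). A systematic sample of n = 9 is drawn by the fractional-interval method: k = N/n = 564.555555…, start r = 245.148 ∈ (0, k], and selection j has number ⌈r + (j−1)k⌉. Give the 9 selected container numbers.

j=1: r + 0k = 245.148 → ⌈·⌉ = 246
j=2: r + 1k = 809.703555… → ⌈·⌉ = 810
j=3: r + 2k = 1374.259111… → ⌈·⌉ = 1375
j=4: r + 3k = 1938.814666… → ⌈·⌉ = 1939
j=5: r + 4k = 2503.370222… → ⌈·⌉ = 2504
j=6: r + 5k = 3067.925777… → ⌈·⌉ = 3068
j=7: r + 6k = 3632.481333… → ⌈·⌉ = 3633
j=8: r + 7k = 4197.036888… → ⌈·⌉ = 4198
j=9: r + 8k = 4761.592444… → ⌈·⌉ = 4762

246, 810, 1375, 1939, 2504, 3068, 3633, 4198, 4762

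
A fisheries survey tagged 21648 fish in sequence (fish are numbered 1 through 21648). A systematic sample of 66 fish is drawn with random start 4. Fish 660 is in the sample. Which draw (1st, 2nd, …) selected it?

k = 21648/66 = 328
position = (660 − 4)/328 + 1 = 656/328 + 1 = 2 + 1 = 3

3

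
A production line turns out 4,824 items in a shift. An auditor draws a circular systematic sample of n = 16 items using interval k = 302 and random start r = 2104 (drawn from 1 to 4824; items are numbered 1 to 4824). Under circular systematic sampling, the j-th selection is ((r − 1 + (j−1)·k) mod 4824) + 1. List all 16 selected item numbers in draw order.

Selection 1: 2104
Selection 2: 2104 + 302 = 2406
Selection 3: 2406 + 302 = 2708
Selection 4: 2708 + 302 = 3010
Selection 5: 3010 + 302 = 3312
Selection 6: 3312 + 302 = 3614
Selection 7: 3614 + 302 = 3916
Selection 8: 3916 + 302 = 4218
Selection 9: 4218 + 302 = 4520
Selection 10: 4520 + 302 = 4822
Selection 11: 4822 + 302 = 5124 → 5124 − 4824 = 300
Selection 12: 300 + 302 = 602
Selection 13: 602 + 302 = 904
Selection 14: 904 + 302 = 1206
Selection 15: 1206 + 302 = 1508
Selection 16: 1508 + 302 = 1810

2104, 2406, 2708, 3010, 3312, 3614, 3916, 4218, 4520, 4822, 300, 602, 904, 1206, 1508, 1810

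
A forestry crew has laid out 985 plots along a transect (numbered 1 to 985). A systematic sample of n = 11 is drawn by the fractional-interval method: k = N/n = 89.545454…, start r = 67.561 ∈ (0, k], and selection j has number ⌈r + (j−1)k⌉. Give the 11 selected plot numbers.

j=1: r + 0k = 67.561 → ⌈·⌉ = 68
j=2: r + 1k = 157.106454… → ⌈·⌉ = 158
j=3: r + 2k = 246.651909… → ⌈·⌉ = 247
j=4: r + 3k = 336.197363… → ⌈·⌉ = 337
j=5: r + 4k = 425.742818… → ⌈·⌉ = 426
j=6: r + 5k = 515.288272… → ⌈·⌉ = 516
j=7: r + 6k = 604.833727… → ⌈·⌉ = 605
j=8: r + 7k = 694.379181… → ⌈·⌉ = 695
j=9: r + 8k = 783.924636… → ⌈·⌉ = 784
j=10: r + 9k = 873.470090… → ⌈·⌉ = 874
j=11: r + 10k = 963.015545… → ⌈·⌉ = 964

68, 158, 247, 337, 426, 516, 605, 695, 784, 874, 964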